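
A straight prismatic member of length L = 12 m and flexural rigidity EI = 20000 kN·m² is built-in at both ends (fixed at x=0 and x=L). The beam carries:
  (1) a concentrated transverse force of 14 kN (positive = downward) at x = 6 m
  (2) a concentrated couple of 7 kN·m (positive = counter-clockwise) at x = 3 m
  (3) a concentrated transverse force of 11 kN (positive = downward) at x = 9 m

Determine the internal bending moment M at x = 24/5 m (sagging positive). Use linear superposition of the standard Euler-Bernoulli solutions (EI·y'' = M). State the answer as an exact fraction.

Load 1 — point force P=14 kN at a=6 m (b=L-a=6):
  M_1 = Pb²(3a+b)x/L³ - Pab²/L²  [x≤a] = 14·6²·(3·6+6)·(24/5)/12³ - 14·6·6²/12² = 63/5 kN·m
Load 2 — applied couple M₀=7 kN·m at a=3 m (b=L-a=9):
  M_2 = R_Ax - M_A - M₀  [x>a] with R_A=21/32, M_A=-21/16 = (21/32)·(24/5) - (-21/16) - 7 = -203/80 kN·m
Load 3 — point force P=11 kN at a=9 m (b=L-a=3):
  M_3 = Pb²(3a+b)x/L³ - Pab²/L²  [x≤a] = 11·3²·(3·9+3)·(24/5)/12³ - 11·9·3²/12² = 33/16 kN·m
Superposition: M = Σ M_i = 97/8 kN·m ≈ 12.125000 kN·m

M(24/5) = 97/8 kN·m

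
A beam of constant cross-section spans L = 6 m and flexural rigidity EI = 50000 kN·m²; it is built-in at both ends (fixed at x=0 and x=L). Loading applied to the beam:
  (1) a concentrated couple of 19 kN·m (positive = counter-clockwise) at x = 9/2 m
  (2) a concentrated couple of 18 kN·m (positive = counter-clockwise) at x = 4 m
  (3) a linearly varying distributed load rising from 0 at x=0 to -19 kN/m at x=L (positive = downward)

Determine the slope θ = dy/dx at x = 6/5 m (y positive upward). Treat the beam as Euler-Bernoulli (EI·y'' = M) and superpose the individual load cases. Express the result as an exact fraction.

Load 1 — applied couple M₀=19 kN·m at a=9/2 m (b=L-a=3/2):
  θ_1 = (R_Ax²/2 - M_Ax)/EI  [x≤a] with R_A=57/16, M_A=95/16 = ((57/16)·(6/5)²/2 - (95/16)·(6/5))/50000 = -57/625000 rad
Load 2 — applied couple M₀=18 kN·m at a=4 m (b=L-a=2):
  θ_2 = (R_Ax²/2 - M_Ax)/EI  [x≤a] with R_A=4, M_A=6 = (4·(6/5)²/2 - 6·(6/5))/50000 = -27/312500 rad
Load 3 — triangular load w₀=-19 kN/m (0→w₀ over full span):
  θ_3 = -w₀(2x(L-x)(L-2x)(x+2L)+x²(L-x)²)/(120LEI) = -(-19)·(2·(6/5)·(6-(6/5))·(6-2·(6/5))·((6/5)+2·6)+(6/5)²·(6-(6/5))²)/(120·6·50000) = 1197/3906250 rad
Superposition: θ = Σ θ_i = 2013/15625000 rad ≈ 0.000129 rad

θ(6/5) = 2013/15625000 rad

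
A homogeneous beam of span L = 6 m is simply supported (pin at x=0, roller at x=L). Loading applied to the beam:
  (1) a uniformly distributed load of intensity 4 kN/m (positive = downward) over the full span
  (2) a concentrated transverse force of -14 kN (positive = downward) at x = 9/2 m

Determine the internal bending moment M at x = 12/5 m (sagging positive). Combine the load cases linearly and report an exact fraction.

Load 1 — uniform load w=4 kN/m over full span:
  M_1 = wx(L-x)/2 = 4·(12/5)·(6-(12/5))/2 = 432/25 kN·m
Load 2 — point force P=-14 kN at a=9/2 m (b=L-a=3/2):
  M_2 = Pbx/L  [x≤a] = (-14)·(3/2)·(12/5)/6 = -42/5 kN·m
Superposition: M = Σ M_i = 222/25 kN·m ≈ 8.880000 kN·m

M(12/5) = 222/25 kN·m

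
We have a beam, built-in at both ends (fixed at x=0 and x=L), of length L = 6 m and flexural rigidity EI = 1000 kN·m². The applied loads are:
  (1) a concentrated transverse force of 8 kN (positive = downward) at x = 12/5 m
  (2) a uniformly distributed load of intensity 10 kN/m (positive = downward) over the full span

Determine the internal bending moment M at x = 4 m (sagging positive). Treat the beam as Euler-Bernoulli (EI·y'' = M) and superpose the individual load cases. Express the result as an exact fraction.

M(4) = 1378/125 kN·m

Load 1 — point force P=8 kN at a=12/5 m (b=L-a=18/5):
  M_1 = Pa²(a+3b)(L-x)/L³ - Pa²b/L²  [x>a] = 8·(12/5)²·((12/5)+3·(18/5))·(6-4)/6³ - 8·(12/5)²·(18/5)/6² = 128/125 kN·m
Load 2 — uniform load w=10 kN/m over full span:
  M_2 = wLx/2 - wL²/12 - wx²/2 = 10·6·4/2 - 10·6²/12 - 10·4²/2 = 10 kN·m
Superposition: M = Σ M_i = 1378/125 kN·m ≈ 11.024000 kN·m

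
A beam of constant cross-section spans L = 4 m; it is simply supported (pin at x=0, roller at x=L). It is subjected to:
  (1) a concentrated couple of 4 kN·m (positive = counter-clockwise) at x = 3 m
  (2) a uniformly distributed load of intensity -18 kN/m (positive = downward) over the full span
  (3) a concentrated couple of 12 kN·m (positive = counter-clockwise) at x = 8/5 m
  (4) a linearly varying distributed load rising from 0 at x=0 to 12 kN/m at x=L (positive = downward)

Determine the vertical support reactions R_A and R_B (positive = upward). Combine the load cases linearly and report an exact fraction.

R_A = -24 kN, R_B = -24 kN

Load 1 — applied couple M₀=4 kN·m at a=3 m (b=L-a=1):
  R_A = M₀/L = 4/4 = 1 kN
  R_B = -M₀/L = -4/4 = -1 kN
Load 2 — uniform load w=-18 kN/m over full span:
  R_A = wL/2 = (-18)·4/2 = -36 kN
  R_B = wL/2 = (-18)·4/2 = -36 kN
Load 3 — applied couple M₀=12 kN·m at a=8/5 m (b=L-a=12/5):
  R_A = M₀/L = 12/4 = 3 kN
  R_B = -M₀/L = -12/4 = -3 kN
Load 4 — triangular load w₀=12 kN/m (0→w₀ over full span):
  R_A = w₀L/6 = 12·4/6 = 8 kN
  R_B = w₀L/3 = 12·4/3 = 16 kN
Superposition: R_A = -24 kN, R_B = -24 kN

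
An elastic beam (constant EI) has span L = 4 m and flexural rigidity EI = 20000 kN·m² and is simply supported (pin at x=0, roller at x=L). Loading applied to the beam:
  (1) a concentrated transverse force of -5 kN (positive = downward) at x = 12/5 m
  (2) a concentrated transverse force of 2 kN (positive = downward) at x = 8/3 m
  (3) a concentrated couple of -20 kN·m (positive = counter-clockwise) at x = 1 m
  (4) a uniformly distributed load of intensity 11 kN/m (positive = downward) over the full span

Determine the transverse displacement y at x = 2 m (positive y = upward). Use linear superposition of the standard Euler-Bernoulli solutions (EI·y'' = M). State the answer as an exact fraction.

Load 1 — point force P=-5 kN at a=12/5 m (b=L-a=8/5):
  y_1 = -Pbx(L²-b²-x²)/(6LEI)  [x≤a] = -(-5)·(8/5)·2·(4²-(8/5)²-2²)/(6·4·20000) = 59/187500 m
Load 2 — point force P=2 kN at a=8/3 m (b=L-a=4/3):
  y_2 = -Pbx(L²-b²-x²)/(6LEI)  [x≤a] = -2·(4/3)·2·(4²-(4/3)²-2²)/(6·4·20000) = -23/202500 m
Load 3 — applied couple M₀=-20 kN·m at a=1 m (b=L-a=3):
  y_3 = (M₀x³/(6L)-M₀(x-a)²/2+C₁x)/EI  [x>a] with C₁=M₀(3b²-L²)/(6L)=-55/6 = ((-20)·2³/(6·4)-(-20)·(2-1)²/2+(-55/6)·2)/20000 = -3/4000 m
Load 4 — uniform load w=11 kN/m over full span:
  y_4 = -wx(L³-2Lx²+x³)/(24EI) = -11·2·(4³-2·4·2²+2³)/(24·20000) = -11/6000 m
Superposition: y = Σ y_i = -96481/40500000 m ≈ -0.002382 m

y(2) = -96481/40500000 m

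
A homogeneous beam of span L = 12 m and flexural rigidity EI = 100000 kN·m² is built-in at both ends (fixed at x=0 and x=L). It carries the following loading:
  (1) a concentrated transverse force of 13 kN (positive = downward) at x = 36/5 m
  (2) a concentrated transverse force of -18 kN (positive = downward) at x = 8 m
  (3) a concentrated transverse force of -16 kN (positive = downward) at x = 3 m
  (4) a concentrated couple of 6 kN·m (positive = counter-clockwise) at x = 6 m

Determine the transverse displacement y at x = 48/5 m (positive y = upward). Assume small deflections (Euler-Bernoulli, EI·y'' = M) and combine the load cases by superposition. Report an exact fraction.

y(48/5) = 151971/390625000 m

Load 1 — point force P=13 kN at a=36/5 m (b=L-a=24/5):
  y_1 = -Pa²(L-x)²(3bL-(3b+a)(L-x))/(6L³EI)  [x>a] = -13·(36/5)²·(12-(48/5))²·(3·(24/5)·12-(3·(24/5)+(36/5))·(12-(48/5)))/(6·12³·100000) = -22113/48828125 m
Load 2 — point force P=-18 kN at a=8 m (b=L-a=4):
  y_2 = -Pa²(L-x)²(3bL-(3b+a)(L-x))/(6L³EI)  [x>a] = -(-18)·8²·(12-(48/5))²·(3·4·12-(3·4+8)·(12-(48/5)))/(6·12³·100000) = 48/78125 m
Load 3 — point force P=-16 kN at a=3 m (b=L-a=9):
  y_3 = -Pa²(L-x)²(3bL-(3b+a)(L-x))/(6L³EI)  [x>a] = -(-16)·3²·(12-(48/5))²·(3·9·12-(3·9+3)·(12-(48/5)))/(6·12³·100000) = 63/312500 m
Load 4 — applied couple M₀=6 kN·m at a=6 m (b=L-a=6):
  y_4 = (R_Ax³/6 - M_Ax²/2 - M₀(x-a)²/2)/EI  [x>a] with R_A=3/4, M_A=3/2 = ((3/4)·(48/5)³/6 - (3/2)·(48/5)²/2 - 6·((48/5)-6)²/2)/100000 = 81/3125000 m
Superposition: y = Σ y_i = 151971/390625000 m ≈ 0.000389 m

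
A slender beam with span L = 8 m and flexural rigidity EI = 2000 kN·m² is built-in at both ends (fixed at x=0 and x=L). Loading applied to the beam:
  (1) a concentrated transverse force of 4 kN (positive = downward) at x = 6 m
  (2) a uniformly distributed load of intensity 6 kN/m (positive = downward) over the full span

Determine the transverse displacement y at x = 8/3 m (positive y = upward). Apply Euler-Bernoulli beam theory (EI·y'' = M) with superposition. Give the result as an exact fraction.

Load 1 — point force P=4 kN at a=6 m (b=L-a=2):
  y_1 = -Pb²x²(3aL-(3a+b)x)/(6L³EI)  [x≤a] = -4·2²·(8/3)²·(3·6·8-(3·6+2)·(8/3))/(6·8³·2000) = -17/10125 m
Load 2 — uniform load w=6 kN/m over full span:
  y_2 = -wx²(L-x)²/(24EI) = -6·(8/3)²·(8-(8/3))²/(24·2000) = -256/10125 m
Superposition: y = Σ y_i = -91/3375 m ≈ -0.026963 m

y(8/3) = -91/3375 m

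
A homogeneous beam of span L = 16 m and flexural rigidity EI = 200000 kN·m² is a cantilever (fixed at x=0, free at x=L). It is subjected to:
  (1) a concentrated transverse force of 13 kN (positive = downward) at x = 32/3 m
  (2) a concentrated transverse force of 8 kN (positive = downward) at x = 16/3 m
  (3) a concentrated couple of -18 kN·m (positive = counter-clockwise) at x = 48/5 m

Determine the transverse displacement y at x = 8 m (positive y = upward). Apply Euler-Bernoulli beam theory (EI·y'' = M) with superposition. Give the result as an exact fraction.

Load 1 — point force P=13 kN at a=32/3 m (b=L-a=16/3):
  y_1 = -Px²(3a-x)/(6EI)  [x≤a] = -13·8²·(3·(32/3)-8)/(6·200000) = -52/3125 m
Load 2 — point force P=8 kN at a=16/3 m (b=L-a=32/3):
  y_2 = -Pa²(3x-a)/(6EI)  [x>a] = -8·(16/3)²·(3·8-(16/3))/(6·200000) = -896/253125 m
Load 3 — applied couple M₀=-18 kN·m at a=48/5 m (b=L-a=32/5):
  y_3 = M₀x²/(2EI)  [x≤a] = (-18)·8²/(2·200000) = -9/3125 m
Superposition: y = Σ y_i = -5837/253125 m ≈ -0.023060 m

y(8) = -5837/253125 m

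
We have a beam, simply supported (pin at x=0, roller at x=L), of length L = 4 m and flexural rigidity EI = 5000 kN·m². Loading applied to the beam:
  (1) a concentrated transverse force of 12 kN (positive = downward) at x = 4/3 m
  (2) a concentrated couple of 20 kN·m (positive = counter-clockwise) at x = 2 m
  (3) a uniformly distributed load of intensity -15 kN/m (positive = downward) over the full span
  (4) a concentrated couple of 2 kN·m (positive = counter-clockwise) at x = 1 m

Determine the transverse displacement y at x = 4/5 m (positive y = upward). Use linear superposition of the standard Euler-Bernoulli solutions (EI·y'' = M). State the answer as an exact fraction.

y(4/5) = 65587/16875000 m

Load 1 — point force P=12 kN at a=4/3 m (b=L-a=8/3):
  y_1 = -Pbx(L²-b²-x²)/(6LEI)  [x≤a] = -12·(8/3)·(4/5)·(4²-(8/3)²-(4/5)²)/(6·4·5000) = -3712/2109375 m
Load 2 — applied couple M₀=20 kN·m at a=2 m (b=L-a=2):
  y_2 = (M₀x³/(6L)+C₁x)/EI  [x≤a] with C₁=M₀(3b²-L²)/(6L)=-10/3 = (20·(4/5)³/(6·4)+(-10/3)·(4/5))/5000 = -7/15625 m
Load 3 — uniform load w=-15 kN/m over full span:
  y_3 = -wx(L³-2Lx²+x³)/(24EI) = -(-15)·(4/5)·(4³-2·4·(4/5)²+(4/5)³)/(24·5000) = 464/78125 m
Load 4 — applied couple M₀=2 kN·m at a=1 m (b=L-a=3):
  y_4 = (M₀x³/(6L)+C₁x)/EI  [x≤a] with C₁=M₀(3b²-L²)/(6L)=11/12 = (2·(4/5)³/(6·4)+(11/12)·(4/5))/5000 = 97/625000 m
Superposition: y = Σ y_i = 65587/16875000 m ≈ 0.003887 m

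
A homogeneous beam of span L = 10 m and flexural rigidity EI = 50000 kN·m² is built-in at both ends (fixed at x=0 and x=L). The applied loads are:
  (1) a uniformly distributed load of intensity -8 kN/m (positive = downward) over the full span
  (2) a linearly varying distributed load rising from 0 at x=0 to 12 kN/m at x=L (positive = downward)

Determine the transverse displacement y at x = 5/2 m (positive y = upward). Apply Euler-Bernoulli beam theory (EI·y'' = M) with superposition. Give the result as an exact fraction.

y(5/2) = 39/51200 m

Load 1 — uniform load w=-8 kN/m over full span:
  y_1 = -wx²(L-x)²/(24EI) = -(-8)·(5/2)²·(10-(5/2))²/(24·50000) = 3/1280 m
Load 2 — triangular load w₀=12 kN/m (0→w₀ over full span):
  y_2 = -w₀x²(L-x)²(x+2L)/(120LEI) = -12·(5/2)²·(10-(5/2))²·((5/2)+2·10)/(120·10·50000) = -81/51200 m
Superposition: y = Σ y_i = 39/51200 m ≈ 0.000762 m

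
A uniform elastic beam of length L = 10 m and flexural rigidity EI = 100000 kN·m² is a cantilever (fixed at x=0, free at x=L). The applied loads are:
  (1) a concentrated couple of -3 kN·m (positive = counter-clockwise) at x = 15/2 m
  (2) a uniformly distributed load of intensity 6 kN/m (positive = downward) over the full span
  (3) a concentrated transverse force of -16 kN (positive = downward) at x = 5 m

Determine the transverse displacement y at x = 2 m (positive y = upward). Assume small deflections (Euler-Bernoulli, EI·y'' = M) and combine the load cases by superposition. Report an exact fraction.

y(2) = -587/150000 m

Load 1 — applied couple M₀=-3 kN·m at a=15/2 m (b=L-a=5/2):
  y_1 = M₀x²/(2EI)  [x≤a] = (-3)·2²/(2·100000) = -3/50000 m
Load 2 — uniform load w=6 kN/m over full span:
  y_2 = -wx²(x²-4Lx+6L²)/(24EI) = -6·2²·(2²-4·10·2+6·10²)/(24·100000) = -131/25000 m
Load 3 — point force P=-16 kN at a=5 m (b=L-a=5):
  y_3 = -Px²(3a-x)/(6EI)  [x≤a] = -(-16)·2²·(3·5-2)/(6·100000) = 13/9375 m
Superposition: y = Σ y_i = -587/150000 m ≈ -0.003913 m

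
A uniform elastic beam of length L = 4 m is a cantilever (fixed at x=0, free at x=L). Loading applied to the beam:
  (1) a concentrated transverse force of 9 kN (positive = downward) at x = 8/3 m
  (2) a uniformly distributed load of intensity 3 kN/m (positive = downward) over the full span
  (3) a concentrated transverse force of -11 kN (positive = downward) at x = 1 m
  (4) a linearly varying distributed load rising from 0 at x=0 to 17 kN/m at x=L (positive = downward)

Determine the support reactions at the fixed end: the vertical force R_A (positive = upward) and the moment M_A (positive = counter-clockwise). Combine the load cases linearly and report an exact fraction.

R_A = 44 kN, M_A = 383/3 kN·m

Load 1 — point force P=9 kN at a=8/3 m (b=L-a=4/3):
  R_A = P = 9 kN
  M_A = Pa = 9·(8/3) = 24 kN·m
Load 2 — uniform load w=3 kN/m over full span:
  R_A = wL = 3·4 = 12 kN
  M_A = wL²/2 = 3·4²/2 = 24 kN·m
Load 3 — point force P=-11 kN at a=1 m (b=L-a=3):
  R_A = P = (-11) = -11 kN
  M_A = Pa = (-11)·1 = -11 kN·m
Load 4 — triangular load w₀=17 kN/m (0→w₀ over full span):
  R_A = w₀L/2 = 17·4/2 = 34 kN
  M_A = w₀L²/3 = 17·4²/3 = 272/3 kN·m
Superposition: R_A = 44 kN, M_A = 383/3 kN·m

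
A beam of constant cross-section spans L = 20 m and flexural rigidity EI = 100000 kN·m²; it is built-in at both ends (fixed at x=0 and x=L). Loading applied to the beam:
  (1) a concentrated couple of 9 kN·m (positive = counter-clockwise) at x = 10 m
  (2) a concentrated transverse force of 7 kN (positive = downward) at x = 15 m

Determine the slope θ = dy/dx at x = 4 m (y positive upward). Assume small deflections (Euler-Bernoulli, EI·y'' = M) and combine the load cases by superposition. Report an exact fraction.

Load 1 — applied couple M₀=9 kN·m at a=10 m (b=L-a=10):
  θ_1 = (R_Ax²/2 - M_Ax)/EI  [x≤a] with R_A=27/40, M_A=9/4 = ((27/40)·4²/2 - (9/4)·4)/100000 = -9/250000 rad
Load 2 — point force P=7 kN at a=15 m (b=L-a=5):
  θ_2 = -Pb²x(2aL-(3a+b)x)/(2L³EI)  [x≤a] = -7·5²·4·(2·15·20-(3·15+5)·4)/(2·20³·100000) = -7/40000 rad
Superposition: θ = Σ θ_i = -211/1000000 rad ≈ -0.000211 rad

θ(4) = -211/1000000 rad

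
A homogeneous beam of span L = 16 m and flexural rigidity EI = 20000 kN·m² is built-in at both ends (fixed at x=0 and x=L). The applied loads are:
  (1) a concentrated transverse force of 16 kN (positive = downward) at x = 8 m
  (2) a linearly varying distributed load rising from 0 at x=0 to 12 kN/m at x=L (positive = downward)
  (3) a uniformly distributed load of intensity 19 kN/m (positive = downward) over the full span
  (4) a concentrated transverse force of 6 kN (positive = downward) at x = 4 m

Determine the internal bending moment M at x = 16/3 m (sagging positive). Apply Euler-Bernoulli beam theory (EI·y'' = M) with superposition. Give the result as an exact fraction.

Load 1 — point force P=16 kN at a=8 m (b=L-a=8):
  M_1 = Pb²(3a+b)x/L³ - Pab²/L²  [x≤a] = 16·8²·(3·8+8)·(16/3)/16³ - 16·8·8²/16² = 32/3 kN·m
Load 2 — triangular load w₀=12 kN/m (0→w₀ over full span):
  M_2 = 3w₀Lx/20 - w₀L²/30 - w₀x³/(6L) = 3·12·16·(16/3)/20 - 12·16²/30 - 12·(16/3)³/(6·16) = 4352/135 kN·m
Load 3 — uniform load w=19 kN/m over full span:
  M_3 = wLx/2 - wL²/12 - wx²/2 = 19·16·(16/3)/2 - 19·16²/12 - 19·(16/3)²/2 = 1216/9 kN·m
Load 4 — point force P=6 kN at a=4 m (b=L-a=12):
  M_4 = Pa²(a+3b)(L-x)/L³ - Pa²b/L²  [x>a] = 6·4²·(4+3·12)·(16-(16/3))/16³ - 6·4²·12/16² = 11/2 kN·m
Superposition: M = Σ M_i = 49549/270 kN·m ≈ 183.514815 kN·m

M(16/3) = 49549/270 kN·m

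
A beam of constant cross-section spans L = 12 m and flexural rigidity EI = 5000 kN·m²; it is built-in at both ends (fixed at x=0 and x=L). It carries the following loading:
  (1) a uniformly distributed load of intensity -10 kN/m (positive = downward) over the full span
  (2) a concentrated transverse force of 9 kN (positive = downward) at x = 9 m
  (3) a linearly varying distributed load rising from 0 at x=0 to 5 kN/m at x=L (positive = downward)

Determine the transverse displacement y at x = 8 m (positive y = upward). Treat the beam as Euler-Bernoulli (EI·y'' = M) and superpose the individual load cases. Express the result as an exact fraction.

y(8) = 1219/22500 m

Load 1 — uniform load w=-10 kN/m over full span:
  y_1 = -wx²(L-x)²/(24EI) = -(-10)·8²·(12-8)²/(24·5000) = 32/375 m
Load 2 — point force P=9 kN at a=9 m (b=L-a=3):
  y_2 = -Pb²x²(3aL-(3a+b)x)/(6L³EI)  [x≤a] = -9·3²·8²·(3·9·12-(3·9+3)·8)/(6·12³·5000) = -21/2500 m
Load 3 — triangular load w₀=5 kN/m (0→w₀ over full span):
  y_3 = -w₀x²(L-x)²(x+2L)/(120LEI) = -5·8²·(12-8)²·(8+2·12)/(120·12·5000) = -128/5625 m
Superposition: y = Σ y_i = 1219/22500 m ≈ 0.054178 m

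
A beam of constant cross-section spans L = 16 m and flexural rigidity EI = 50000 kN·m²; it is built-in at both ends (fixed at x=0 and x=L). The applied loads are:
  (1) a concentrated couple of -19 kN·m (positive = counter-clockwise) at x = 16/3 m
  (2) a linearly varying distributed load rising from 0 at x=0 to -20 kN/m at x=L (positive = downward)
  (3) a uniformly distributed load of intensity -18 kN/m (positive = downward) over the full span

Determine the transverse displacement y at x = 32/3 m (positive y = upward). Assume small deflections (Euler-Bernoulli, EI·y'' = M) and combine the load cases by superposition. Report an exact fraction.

y(32/3) = 173848/2278125 m

Load 1 — applied couple M₀=-19 kN·m at a=16/3 m (b=L-a=32/3):
  y_1 = (R_Ax³/6 - M_Ax²/2 - M₀(x-a)²/2)/EI  [x>a] with R_A=-19/12, M_A=0 = ((-19/12)·(32/3)³/6 - 0·(32/3)²/2 - (-19)·((32/3)-(16/3))²/2)/50000 = -152/151875 m
Load 2 — triangular load w₀=-20 kN/m (0→w₀ over full span):
  y_2 = -w₀x²(L-x)²(x+2L)/(120LEI) = -(-20)·(32/3)²·(16-(32/3))²·((32/3)+2·16)/(120·16·50000) = 65536/2278125 m
Load 3 — uniform load w=-18 kN/m over full span:
  y_3 = -wx²(L-x)²/(24EI) = -(-18)·(32/3)²·(16-(32/3))²/(24·50000) = 4096/84375 m
Superposition: y = Σ y_i = 173848/2278125 m ≈ 0.076312 m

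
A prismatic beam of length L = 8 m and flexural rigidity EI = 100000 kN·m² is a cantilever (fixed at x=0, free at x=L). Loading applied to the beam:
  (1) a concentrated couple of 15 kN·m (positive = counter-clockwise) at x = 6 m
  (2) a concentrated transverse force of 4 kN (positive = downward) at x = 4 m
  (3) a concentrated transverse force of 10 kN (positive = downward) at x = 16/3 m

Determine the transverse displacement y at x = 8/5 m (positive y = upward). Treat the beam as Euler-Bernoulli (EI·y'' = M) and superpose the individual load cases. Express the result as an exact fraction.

Load 1 — applied couple M₀=15 kN·m at a=6 m (b=L-a=2):
  y_1 = M₀x²/(2EI)  [x≤a] = 15·(8/5)²/(2·100000) = 3/15625 m
Load 2 — point force P=4 kN at a=4 m (b=L-a=4):
  y_2 = -Px²(3a-x)/(6EI)  [x≤a] = -4·(8/5)²·(3·4-(8/5))/(6·100000) = -208/1171875 m
Load 3 — point force P=10 kN at a=16/3 m (b=L-a=8/3):
  y_3 = -Px²(3a-x)/(6EI)  [x≤a] = -10·(8/5)²·(3·(16/3)-(8/5))/(6·100000) = -48/78125 m
Superposition: y = Σ y_i = -703/1171875 m ≈ -0.000600 m

y(8/5) = -703/1171875 m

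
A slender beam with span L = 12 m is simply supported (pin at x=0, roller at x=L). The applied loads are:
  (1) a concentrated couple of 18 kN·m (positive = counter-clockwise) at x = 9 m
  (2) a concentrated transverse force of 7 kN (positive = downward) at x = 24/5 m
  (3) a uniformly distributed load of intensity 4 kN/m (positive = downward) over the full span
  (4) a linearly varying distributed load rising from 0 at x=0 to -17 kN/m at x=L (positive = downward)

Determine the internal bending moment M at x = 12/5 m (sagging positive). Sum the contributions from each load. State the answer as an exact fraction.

Load 1 — applied couple M₀=18 kN·m at a=9 m (b=L-a=3):
  M_1 = M₀x/L  [x≤a] = 18·(12/5)/12 = 18/5 kN·m
Load 2 — point force P=7 kN at a=24/5 m (b=L-a=36/5):
  M_2 = Pbx/L  [x≤a] = 7·(36/5)·(12/5)/12 = 252/25 kN·m
Load 3 — uniform load w=4 kN/m over full span:
  M_3 = wx(L-x)/2 = 4·(12/5)·(12-(12/5))/2 = 1152/25 kN·m
Load 4 — triangular load w₀=-17 kN/m (0→w₀ over full span):
  M_4 = w₀Lx/6 - w₀x³/(6L) = (-17)·12·(12/5)/6 - (-17)·(12/5)³/(6·12) = -9792/125 kN·m
Superposition: M = Σ M_i = -2322/125 kN·m ≈ -18.576000 kN·m

M(12/5) = -2322/125 kN·m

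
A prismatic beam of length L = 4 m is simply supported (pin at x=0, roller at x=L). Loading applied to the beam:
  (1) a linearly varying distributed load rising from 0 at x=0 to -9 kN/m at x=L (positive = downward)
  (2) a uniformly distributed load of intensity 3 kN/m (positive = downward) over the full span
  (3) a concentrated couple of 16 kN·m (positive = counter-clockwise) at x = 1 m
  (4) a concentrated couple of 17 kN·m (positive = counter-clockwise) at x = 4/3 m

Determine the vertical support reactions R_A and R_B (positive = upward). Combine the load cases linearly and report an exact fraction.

R_A = 33/4 kN, R_B = -57/4 kN

Load 1 — triangular load w₀=-9 kN/m (0→w₀ over full span):
  R_A = w₀L/6 = (-9)·4/6 = -6 kN
  R_B = w₀L/3 = (-9)·4/3 = -12 kN
Load 2 — uniform load w=3 kN/m over full span:
  R_A = wL/2 = 3·4/2 = 6 kN
  R_B = wL/2 = 3·4/2 = 6 kN
Load 3 — applied couple M₀=16 kN·m at a=1 m (b=L-a=3):
  R_A = M₀/L = 16/4 = 4 kN
  R_B = -M₀/L = -16/4 = -4 kN
Load 4 — applied couple M₀=17 kN·m at a=4/3 m (b=L-a=8/3):
  R_A = M₀/L = 17/4 kN
  R_B = -M₀/L = -17/4 kN
Superposition: R_A = 33/4 kN, R_B = -57/4 kN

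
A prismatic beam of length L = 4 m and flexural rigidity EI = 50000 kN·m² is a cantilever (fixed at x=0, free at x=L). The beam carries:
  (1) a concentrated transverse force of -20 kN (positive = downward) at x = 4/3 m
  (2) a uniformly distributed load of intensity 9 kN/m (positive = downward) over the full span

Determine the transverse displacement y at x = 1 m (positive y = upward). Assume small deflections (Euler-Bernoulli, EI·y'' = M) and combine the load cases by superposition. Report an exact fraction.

y(1) = -163/400000 m

Load 1 — point force P=-20 kN at a=4/3 m (b=L-a=8/3):
  y_1 = -Px²(3a-x)/(6EI)  [x≤a] = -(-20)·1²·(3·(4/3)-1)/(6·50000) = 1/5000 m
Load 2 — uniform load w=9 kN/m over full span:
  y_2 = -wx²(x²-4Lx+6L²)/(24EI) = -9·1²·(1²-4·4·1+6·4²)/(24·50000) = -243/400000 m
Superposition: y = Σ y_i = -163/400000 m ≈ -0.000407 m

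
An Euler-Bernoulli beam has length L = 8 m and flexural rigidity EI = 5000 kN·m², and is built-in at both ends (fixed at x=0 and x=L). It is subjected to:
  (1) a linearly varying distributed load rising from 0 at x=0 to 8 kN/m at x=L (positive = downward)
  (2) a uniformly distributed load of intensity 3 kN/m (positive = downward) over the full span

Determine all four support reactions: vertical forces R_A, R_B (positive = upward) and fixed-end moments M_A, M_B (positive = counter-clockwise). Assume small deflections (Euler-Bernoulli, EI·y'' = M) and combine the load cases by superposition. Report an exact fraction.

Load 1 — triangular load w₀=8 kN/m (0→w₀ over full span):
  R_A = 3w₀L/20 = 3·8·8/20 = 48/5 kN
  M_A = w₀L²/30 = 8·8²/30 = 256/15 kN·m
  R_B = 7w₀L/20 = 7·8·8/20 = 112/5 kN
  M_B = -w₀L²/20 = -8·8²/20 = -128/5 kN·m
Load 2 — uniform load w=3 kN/m over full span:
  R_A = wL/2 = 3·8/2 = 12 kN
  M_A = wL²/12 = 3·8²/12 = 16 kN·m
  R_B = wL/2 = 3·8/2 = 12 kN
  M_B = -wL²/12 = -3·8²/12 = -16 kN·m
Superposition: R_A = 108/5 kN, M_A = 496/15 kN·m, R_B = 172/5 kN, M_B = -208/5 kN·m

R_A = 108/5 kN, M_A = 496/15 kN·m, R_B = 172/5 kN, M_B = -208/5 kN·m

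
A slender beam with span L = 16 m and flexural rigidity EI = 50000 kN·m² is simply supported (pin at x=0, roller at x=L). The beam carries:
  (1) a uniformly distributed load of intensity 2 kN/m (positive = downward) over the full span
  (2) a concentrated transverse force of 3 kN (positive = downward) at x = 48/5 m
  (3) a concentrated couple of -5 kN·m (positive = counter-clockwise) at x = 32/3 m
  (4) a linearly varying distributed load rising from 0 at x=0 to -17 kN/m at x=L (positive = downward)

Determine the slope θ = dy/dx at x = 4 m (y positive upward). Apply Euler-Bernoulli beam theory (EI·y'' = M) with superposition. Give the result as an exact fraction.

Load 1 — uniform load w=2 kN/m over full span:
  θ_1 = -w(L³-6Lx²+4x³)/(24EI) = -2·(16³-6·16·4²+4·4³)/(24·50000) = -44/9375 rad
Load 2 — point force P=3 kN at a=48/5 m (b=L-a=32/5):
  θ_2 = -Pb(L²-b²-3x²)/(6LEI)  [x≤a] = -3·(32/5)·(16²-(32/5)²-3·4²)/(6·16·50000) = -261/390625 rad
Load 3 — applied couple M₀=-5 kN·m at a=32/3 m (b=L-a=16/3):
  θ_3 = (M₀x²/(2L)+C₁)/EI  [x≤a] with C₁=M₀(3b²-L²)/(6L)=80/9 = ((-5)·4²/(2·16)+(80/9))/50000 = 23/180000 rad
Load 4 — triangular load w₀=-17 kN/m (0→w₀ over full span):
  θ_4 = -w₀(7L⁴-30L²x²+15x⁴)/(360LEI) = -(-17)·(7·16⁴-30·16²·4²+15·4⁴)/(360·16·50000) = 22559/1125000 rad
Superposition: θ = Σ θ_i = 1667107/112500000 rad ≈ 0.014819 rad

θ(4) = 1667107/112500000 rad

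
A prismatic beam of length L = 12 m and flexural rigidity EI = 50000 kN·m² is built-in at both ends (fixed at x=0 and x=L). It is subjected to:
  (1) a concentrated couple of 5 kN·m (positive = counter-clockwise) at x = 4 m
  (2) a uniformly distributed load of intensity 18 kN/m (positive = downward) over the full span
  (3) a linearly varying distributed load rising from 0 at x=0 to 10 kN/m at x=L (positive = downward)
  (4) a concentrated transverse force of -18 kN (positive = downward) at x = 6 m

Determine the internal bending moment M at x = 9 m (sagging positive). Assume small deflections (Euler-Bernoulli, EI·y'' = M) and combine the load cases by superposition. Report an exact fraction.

Load 1 — applied couple M₀=5 kN·m at a=4 m (b=L-a=8):
  M_1 = R_Ax - M_A - M₀  [x>a] with R_A=5/9, M_A=0 = (5/9)·9 - 0 - 5 = 0 kN·m
Load 2 — uniform load w=18 kN/m over full span:
  M_2 = wLx/2 - wL²/12 - wx²/2 = 18·12·9/2 - 18·12²/12 - 18·9²/2 = 27 kN·m
Load 3 — triangular load w₀=10 kN/m (0→w₀ over full span):
  M_3 = 3w₀Lx/20 - w₀L²/30 - w₀x³/(6L) = 3·10·12·9/20 - 10·12²/30 - 10·9³/(6·12) = 51/4 kN·m
Load 4 — point force P=-18 kN at a=6 m (b=L-a=6):
  M_4 = Pa²(a+3b)(L-x)/L³ - Pa²b/L²  [x>a] = (-18)·6²·(6+3·6)·(12-9)/12³ - (-18)·6²·6/12² = 0 kN·m
Superposition: M = Σ M_i = 159/4 kN·m ≈ 39.750000 kN·m

M(9) = 159/4 kN·m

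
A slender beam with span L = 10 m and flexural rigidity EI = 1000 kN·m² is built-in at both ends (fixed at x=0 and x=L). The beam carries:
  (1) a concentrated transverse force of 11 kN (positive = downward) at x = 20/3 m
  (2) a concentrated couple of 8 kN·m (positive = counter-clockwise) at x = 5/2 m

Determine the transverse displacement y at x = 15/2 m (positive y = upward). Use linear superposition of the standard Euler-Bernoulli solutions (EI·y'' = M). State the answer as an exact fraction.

Load 1 — point force P=11 kN at a=20/3 m (b=L-a=10/3):
  y_1 = -Pa²(L-x)²(3bL-(3b+a)(L-x))/(6L³EI)  [x>a] = -11·(20/3)²·(10-(15/2))²·(3·(10/3)·10-(3·(10/3)+(20/3))·(10-(15/2)))/(6·10³·1000) = -77/2592 m
Load 2 — applied couple M₀=8 kN·m at a=5/2 m (b=L-a=15/2):
  y_2 = (R_Ax³/6 - M_Ax²/2 - M₀(x-a)²/2)/EI  [x>a] with R_A=9/10, M_A=-3/2 = ((9/10)·(15/2)³/6 - (-3/2)·(15/2)²/2 - 8·((15/2)-(5/2))²/2)/1000 = 7/1280 m
Superposition: y = Σ y_i = -2513/103680 m ≈ -0.024238 m

y(15/2) = -2513/103680 m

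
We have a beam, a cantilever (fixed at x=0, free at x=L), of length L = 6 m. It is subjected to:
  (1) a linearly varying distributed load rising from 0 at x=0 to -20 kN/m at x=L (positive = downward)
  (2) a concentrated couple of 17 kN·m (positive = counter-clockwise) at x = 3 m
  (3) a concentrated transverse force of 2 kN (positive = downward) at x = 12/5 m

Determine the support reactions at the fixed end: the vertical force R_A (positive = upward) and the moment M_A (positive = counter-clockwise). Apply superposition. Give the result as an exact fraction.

Load 1 — triangular load w₀=-20 kN/m (0→w₀ over full span):
  R_A = w₀L/2 = (-20)·6/2 = -60 kN
  M_A = w₀L²/3 = (-20)·6²/3 = -240 kN·m
Load 2 — applied couple M₀=17 kN·m at a=3 m (b=L-a=3):
  R_A = 0 kN
  M_A = -M₀ = -17 kN·m
Load 3 — point force P=2 kN at a=12/5 m (b=L-a=18/5):
  R_A = P = 2 kN
  M_A = Pa = 2·(12/5) = 24/5 kN·m
Superposition: R_A = -58 kN, M_A = -1261/5 kN·m

R_A = -58 kN, M_A = -1261/5 kN·m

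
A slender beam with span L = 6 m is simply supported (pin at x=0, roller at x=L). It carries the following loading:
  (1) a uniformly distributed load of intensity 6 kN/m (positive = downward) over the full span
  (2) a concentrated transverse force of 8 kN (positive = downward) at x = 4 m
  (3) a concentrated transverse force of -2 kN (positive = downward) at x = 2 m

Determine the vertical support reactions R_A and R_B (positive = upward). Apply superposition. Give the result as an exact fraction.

R_A = 58/3 kN, R_B = 68/3 kN

Load 1 — uniform load w=6 kN/m over full span:
  R_A = wL/2 = 6·6/2 = 18 kN
  R_B = wL/2 = 6·6/2 = 18 kN
Load 2 — point force P=8 kN at a=4 m (b=L-a=2):
  R_A = Pb/L = 8·2/6 = 8/3 kN
  R_B = Pa/L = 8·4/6 = 16/3 kN
Load 3 — point force P=-2 kN at a=2 m (b=L-a=4):
  R_A = Pb/L = (-2)·4/6 = -4/3 kN
  R_B = Pa/L = (-2)·2/6 = -2/3 kN
Superposition: R_A = 58/3 kN, R_B = 68/3 kN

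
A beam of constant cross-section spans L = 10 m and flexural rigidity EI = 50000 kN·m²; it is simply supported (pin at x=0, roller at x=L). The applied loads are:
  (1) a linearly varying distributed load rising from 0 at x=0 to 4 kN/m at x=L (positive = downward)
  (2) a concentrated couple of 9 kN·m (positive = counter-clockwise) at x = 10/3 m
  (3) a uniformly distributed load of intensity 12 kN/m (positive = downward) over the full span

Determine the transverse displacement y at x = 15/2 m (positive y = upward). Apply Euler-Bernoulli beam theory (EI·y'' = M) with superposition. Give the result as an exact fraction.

y(15/2) = -19727/768000 m

Load 1 — triangular load w₀=4 kN/m (0→w₀ over full span):
  y_1 = -w₀x(7L⁴-10L²x²+3x⁴)/(360LEI) = -4·(15/2)·(7·10⁴-10·10²·(15/2)²+3·(15/2)⁴)/(360·10·50000) = -119/30720 m
Load 2 — applied couple M₀=9 kN·m at a=10/3 m (b=L-a=20/3):
  y_2 = (M₀x³/(6L)-M₀(x-a)²/2+C₁x)/EI  [x>a] with C₁=M₀(3b²-L²)/(6L)=5 = (9·(15/2)³/(6·10)-9·((15/2)-(10/3))²/2+5·(15/2))/50000 = 29/64000 m
Load 3 — uniform load w=12 kN/m over full span:
  y_3 = -wx(L³-2Lx²+x³)/(24EI) = -12·(15/2)·(10³-2·10·(15/2)²+(15/2)³)/(24·50000) = -57/2560 m
Superposition: y = Σ y_i = -19727/768000 m ≈ -0.025686 m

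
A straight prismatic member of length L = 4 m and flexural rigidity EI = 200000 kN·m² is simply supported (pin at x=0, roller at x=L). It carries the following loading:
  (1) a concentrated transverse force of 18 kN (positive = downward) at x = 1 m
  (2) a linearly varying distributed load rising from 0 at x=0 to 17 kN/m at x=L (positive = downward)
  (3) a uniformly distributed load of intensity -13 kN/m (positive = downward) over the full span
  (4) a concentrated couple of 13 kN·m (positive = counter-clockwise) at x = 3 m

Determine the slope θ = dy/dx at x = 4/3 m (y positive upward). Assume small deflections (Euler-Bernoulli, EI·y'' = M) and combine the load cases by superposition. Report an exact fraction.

Load 1 — point force P=18 kN at a=1 m (b=L-a=3):
  θ_1 = -Pa(2L²-6Lx+3x²+a²)/(6LEI)  [x>a] = -18·1·(2·4²-6·4·(4/3)+3·(4/3)²+1²)/(6·4·200000) = -19/800000 rad
Load 2 — triangular load w₀=17 kN/m (0→w₀ over full span):
  θ_2 = -w₀(7L⁴-30L²x²+15x⁴)/(360LEI) = -17·(7·4⁴-30·4²·(4/3)²+15·(4/3)⁴)/(360·4·200000) = -221/3796875 rad
Load 3 — uniform load w=-13 kN/m over full span:
  θ_3 = -w(L³-6Lx²+4x³)/(24EI) = -(-13)·(4³-6·4·(4/3)²+4·(4/3)³)/(24·200000) = 169/2025000 rad
Load 4 — applied couple M₀=13 kN·m at a=3 m (b=L-a=1):
  θ_4 = (M₀x²/(2L)+C₁)/EI  [x≤a] with C₁=M₀(3b²-L²)/(6L)=-169/24 = (13·(4/3)²/(2·4)+(-169/24))/200000 = -299/14400000 rad
Superposition: θ = Σ θ_i = -37447/1944000000 rad ≈ -0.000019 rad

θ(4/3) = -37447/1944000000 rad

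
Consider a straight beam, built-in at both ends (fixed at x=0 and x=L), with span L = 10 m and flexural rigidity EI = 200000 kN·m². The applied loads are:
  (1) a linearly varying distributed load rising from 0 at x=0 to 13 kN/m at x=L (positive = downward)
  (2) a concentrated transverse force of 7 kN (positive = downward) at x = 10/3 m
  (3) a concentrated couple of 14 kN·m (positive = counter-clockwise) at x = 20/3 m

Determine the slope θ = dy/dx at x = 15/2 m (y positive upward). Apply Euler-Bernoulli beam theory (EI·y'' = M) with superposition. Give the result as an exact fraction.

θ(15/2) = 3337/10240000 rad

Load 1 — triangular load w₀=13 kN/m (0→w₀ over full span):
  θ_1 = -w₀(2x(L-x)(L-2x)(x+2L)+x²(L-x)²)/(120LEI) = -13·(2·(15/2)·(10-(15/2))·(10-2·(15/2))·((15/2)+2·10)+(15/2)²·(10-(15/2))²)/(120·10·200000) = 533/2048000 rad
Load 2 — point force P=7 kN at a=10/3 m (b=L-a=20/3):
  θ_2 = Pa²(L-x)(2bL-(3b+a)(L-x))/(2L³EI)  [x>a] = 7·(10/3)²·(10-(15/2))·(2·(20/3)·10-(3·(20/3)+(10/3))·(10-(15/2)))/(2·10³·200000) = 7/192000 rad
Load 3 — applied couple M₀=14 kN·m at a=20/3 m (b=L-a=10/3):
  θ_3 = (R_Ax²/2 - M_Ax - M₀(x-a))/EI  [x>a] with R_A=28/15, M_A=14/3 = ((28/15)·(15/2)²/2 - (14/3)·(15/2) - 14·((15/2)-(20/3)))/200000 = 7/240000 rad
Superposition: θ = Σ θ_i = 3337/10240000 rad ≈ 0.000326 rad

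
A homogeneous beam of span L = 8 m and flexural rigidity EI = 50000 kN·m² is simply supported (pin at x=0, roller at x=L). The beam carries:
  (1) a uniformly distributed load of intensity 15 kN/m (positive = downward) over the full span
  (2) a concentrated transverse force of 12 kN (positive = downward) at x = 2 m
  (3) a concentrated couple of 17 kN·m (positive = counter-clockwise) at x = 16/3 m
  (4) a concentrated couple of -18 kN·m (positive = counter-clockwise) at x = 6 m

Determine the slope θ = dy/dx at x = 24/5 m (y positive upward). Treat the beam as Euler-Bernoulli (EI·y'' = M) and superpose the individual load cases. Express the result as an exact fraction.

Load 1 — uniform load w=15 kN/m over full span:
  θ_1 = -w(L³-6Lx²+4x³)/(24EI) = -15·(8³-6·8·(24/5)²+4·(24/5)³)/(24·50000) = 148/78125 rad
Load 2 — point force P=12 kN at a=2 m (b=L-a=6):
  θ_2 = -Pa(2L²-6Lx+3x²+a²)/(6LEI)  [x>a] = -12·2·(2·8²-6·8·(24/5)+3·(24/5)²+2²)/(6·8·50000) = 183/625000 rad
Load 3 — applied couple M₀=17 kN·m at a=16/3 m (b=L-a=8/3):
  θ_3 = (M₀x²/(2L)+C₁)/EI  [x≤a] with C₁=M₀(3b²-L²)/(6L)=-136/9 = (17·(24/5)²/(2·8)+(-136/9))/50000 = 527/2812500 rad
Load 4 — applied couple M₀=-18 kN·m at a=6 m (b=L-a=2):
  θ_4 = (M₀x²/(2L)+C₁)/EI  [x≤a] with C₁=M₀(3b²-L²)/(6L)=39/2 = ((-18)·(24/5)²/(2·8)+(39/2))/50000 = -321/2500000 rad
Superposition: θ = Σ θ_i = 50539/22500000 rad ≈ 0.002246 rad

θ(24/5) = 50539/22500000 rad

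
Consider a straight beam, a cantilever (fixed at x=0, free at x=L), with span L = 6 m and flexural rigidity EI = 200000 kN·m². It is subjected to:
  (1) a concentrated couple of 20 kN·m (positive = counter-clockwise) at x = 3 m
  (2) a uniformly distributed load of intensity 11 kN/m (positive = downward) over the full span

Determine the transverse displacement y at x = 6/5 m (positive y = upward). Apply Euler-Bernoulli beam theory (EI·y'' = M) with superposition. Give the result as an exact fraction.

y(6/5) = -34407/62500000 m

Load 1 — applied couple M₀=20 kN·m at a=3 m (b=L-a=3):
  y_1 = M₀x²/(2EI)  [x≤a] = 20·(6/5)²/(2·200000) = 9/125000 m
Load 2 — uniform load w=11 kN/m over full span:
  y_2 = -wx²(x²-4Lx+6L²)/(24EI) = -11·(6/5)²·((6/5)²-4·6·(6/5)+6·6²)/(24·200000) = -38907/62500000 m
Superposition: y = Σ y_i = -34407/62500000 m ≈ -0.000551 m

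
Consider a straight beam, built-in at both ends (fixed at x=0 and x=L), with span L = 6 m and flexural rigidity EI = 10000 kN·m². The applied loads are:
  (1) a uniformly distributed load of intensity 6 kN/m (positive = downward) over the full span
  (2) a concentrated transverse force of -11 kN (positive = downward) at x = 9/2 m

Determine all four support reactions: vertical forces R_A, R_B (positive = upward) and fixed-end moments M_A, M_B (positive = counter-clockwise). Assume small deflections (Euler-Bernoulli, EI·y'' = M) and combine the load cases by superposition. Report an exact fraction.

Load 1 — uniform load w=6 kN/m over full span:
  R_A = wL/2 = 6·6/2 = 18 kN
  M_A = wL²/12 = 6·6²/12 = 18 kN·m
  R_B = wL/2 = 6·6/2 = 18 kN
  M_B = -wL²/12 = -6·6²/12 = -18 kN·m
Load 2 — point force P=-11 kN at a=9/2 m (b=L-a=3/2):
  R_A = Pb²(3a+b)/L³ = (-11)·(3/2)²·(3·(9/2)+(3/2))/6³ = -55/32 kN
  M_A = Pab²/L² = (-11)·(9/2)·(3/2)²/6² = -99/32 kN·m
  R_B = Pa²(a+3b)/L³ = (-11)·(9/2)²·((9/2)+3·(3/2))/6³ = -297/32 kN
  M_B = -Pa²b/L² = -(-11)·(9/2)²·(3/2)/6² = 297/32 kN·m
Superposition: R_A = 521/32 kN, M_A = 477/32 kN·m, R_B = 279/32 kN, M_B = -279/32 kN·m

R_A = 521/32 kN, M_A = 477/32 kN·m, R_B = 279/32 kN, M_B = -279/32 kN·m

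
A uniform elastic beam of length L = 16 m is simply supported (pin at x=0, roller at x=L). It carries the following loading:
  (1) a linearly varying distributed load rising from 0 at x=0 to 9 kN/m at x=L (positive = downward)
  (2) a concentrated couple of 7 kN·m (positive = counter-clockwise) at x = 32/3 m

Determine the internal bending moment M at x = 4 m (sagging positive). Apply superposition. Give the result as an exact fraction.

M(4) = 367/4 kN·m

Load 1 — triangular load w₀=9 kN/m (0→w₀ over full span):
  M_1 = w₀Lx/6 - w₀x³/(6L) = 9·16·4/6 - 9·4³/(6·16) = 90 kN·m
Load 2 — applied couple M₀=7 kN·m at a=32/3 m (b=L-a=16/3):
  M_2 = M₀x/L  [x≤a] = 7·4/16 = 7/4 kN·m
Superposition: M = Σ M_i = 367/4 kN·m ≈ 91.750000 kN·m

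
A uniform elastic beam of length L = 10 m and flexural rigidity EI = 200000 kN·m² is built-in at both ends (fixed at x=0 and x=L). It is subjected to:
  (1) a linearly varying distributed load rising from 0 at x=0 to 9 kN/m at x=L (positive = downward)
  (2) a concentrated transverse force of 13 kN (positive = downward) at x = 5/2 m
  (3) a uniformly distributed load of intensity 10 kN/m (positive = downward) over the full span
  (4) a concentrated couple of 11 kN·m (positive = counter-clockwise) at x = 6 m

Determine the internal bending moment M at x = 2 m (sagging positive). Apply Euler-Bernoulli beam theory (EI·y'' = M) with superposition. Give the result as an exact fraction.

M(2) = -50749/12000 kN·m

Load 1 — triangular load w₀=9 kN/m (0→w₀ over full span):
  M_1 = 3w₀Lx/20 - w₀L²/30 - w₀x³/(6L) = 3·9·10·2/20 - 9·10²/30 - 9·2³/(6·10) = -21/5 kN·m
Load 2 — point force P=13 kN at a=5/2 m (b=L-a=15/2):
  M_2 = Pb²(3a+b)x/L³ - Pab²/L²  [x≤a] = 13·(15/2)²·(3·(5/2)+(15/2))·2/10³ - 13·(5/2)·(15/2)²/10² = 117/32 kN·m
Load 3 — uniform load w=10 kN/m over full span:
  M_3 = wLx/2 - wL²/12 - wx²/2 = 10·10·2/2 - 10·10²/12 - 10·2²/2 = -10/3 kN·m
Load 4 — applied couple M₀=11 kN·m at a=6 m (b=L-a=4):
  M_4 = R_Ax - M_A  [x≤a] with R_A=198/125, M_A=88/25 = (198/125)·2 - (88/25) = -44/125 kN·m
Superposition: M = Σ M_i = -50749/12000 kN·m ≈ -4.229083 kN·m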